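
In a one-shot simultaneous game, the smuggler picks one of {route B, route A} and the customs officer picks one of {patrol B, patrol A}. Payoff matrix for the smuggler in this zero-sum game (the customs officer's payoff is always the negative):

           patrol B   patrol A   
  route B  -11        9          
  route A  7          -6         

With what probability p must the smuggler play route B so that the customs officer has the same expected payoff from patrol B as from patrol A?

p = 13/33

The customs officer's indifference between patrol B and patrol A determines the smuggler's mixing probability p:
  the customs officer's payoff to patrol B: p·11 + (1−p)·(-7) = 18p - 7
  the customs officer's payoff to patrol A: p·(-9) + (1−p)·6 = -15p + 6
  18p - 7 = -15p + 6  ⇒  33p = 13  ⇒  p = 13/33.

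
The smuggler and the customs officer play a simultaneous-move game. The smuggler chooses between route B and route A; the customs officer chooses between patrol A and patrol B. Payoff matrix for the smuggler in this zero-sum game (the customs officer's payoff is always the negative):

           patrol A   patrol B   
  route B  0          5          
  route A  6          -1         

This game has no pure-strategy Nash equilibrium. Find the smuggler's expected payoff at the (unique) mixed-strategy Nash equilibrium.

5/2

Set the smuggler's expected payoff from route B equal to that from route A:
  the smuggler's expected payoff from route B: q·0 + (1−q)·5 = -5q + 5
  the smuggler's expected payoff from route A: q·6 + (1−q)·(-1) = 7q - 1
  -5q + 5 = 7q - 1  ⇒  -12q = -6  ⇒  q = 1/2.
At equilibrium the smuggler is indifferent across rows, so the smuggler's payoff equals the payoff from route B: (1/2)·0 + (1/2)·5 = 5/2.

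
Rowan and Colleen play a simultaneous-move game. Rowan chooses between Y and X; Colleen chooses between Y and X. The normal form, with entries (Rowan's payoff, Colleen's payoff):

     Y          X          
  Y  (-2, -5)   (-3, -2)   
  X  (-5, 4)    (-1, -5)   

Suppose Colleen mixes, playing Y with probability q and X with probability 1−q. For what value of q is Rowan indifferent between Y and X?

q = 2/5

For Rowan to be willing to mix, Rowan must be indifferent between Y and X, which pins down Colleen's mix.
  Rowan's payoff to Y: q·(-2) + (1−q)·(-3) = q - 3
  Rowan's payoff to X: q·(-5) + (1−q)·(-1) = -4q - 1
  q - 3 = -4q - 1  ⇒  5q = 2  ⇒  q = 2/5.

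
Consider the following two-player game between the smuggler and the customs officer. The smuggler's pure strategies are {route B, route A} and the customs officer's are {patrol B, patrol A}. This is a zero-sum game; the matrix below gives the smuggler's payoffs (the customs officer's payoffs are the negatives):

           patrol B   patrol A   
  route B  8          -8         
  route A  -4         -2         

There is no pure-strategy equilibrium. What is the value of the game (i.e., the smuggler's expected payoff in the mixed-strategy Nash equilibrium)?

v = -8/3

Set the smuggler's expected payoff from route B equal to that from route A:
  the smuggler's payoff from route B: q·8 + (1−q)·(-8) = 16q - 8
  the smuggler's payoff from route A: q·(-4) + (1−q)·(-2) = -2q - 2
  16q - 8 = -2q - 2  ⇒  18q = 6  ⇒  q = 1/3.
The value is the smuggler's expected payoff against this mix (using route B): (1/3)·8 + (2/3)·(-8) = -8/3.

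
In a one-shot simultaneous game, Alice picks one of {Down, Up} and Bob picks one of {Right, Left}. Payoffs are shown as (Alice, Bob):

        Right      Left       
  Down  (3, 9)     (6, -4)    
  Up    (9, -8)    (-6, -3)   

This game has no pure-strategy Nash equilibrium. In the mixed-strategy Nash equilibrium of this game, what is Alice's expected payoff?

Bob's mix must leave Alice indifferent between Down and Up.
  Alice's payoff to Down: q·3 + (1−q)·6 = -3q + 6
  Alice's payoff to Up: q·9 + (1−q)·(-6) = 15q - 6
  -3q + 6 = 15q - 6  ⇒  -18q = -12  ⇒  q = 2/3.
At equilibrium Alice is indifferent across rows, so Alice's payoff equals the payoff from Down: (2/3)·3 + (1/3)·6 = 4.

4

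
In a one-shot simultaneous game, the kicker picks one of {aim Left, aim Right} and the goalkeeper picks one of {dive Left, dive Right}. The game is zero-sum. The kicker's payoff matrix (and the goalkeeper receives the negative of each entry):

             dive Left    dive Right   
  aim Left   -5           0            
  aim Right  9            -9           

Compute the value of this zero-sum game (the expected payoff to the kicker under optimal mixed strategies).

The kicker's indifference between aim Left and aim Right determines the goalkeeper's mixing probability q:
  the kicker's expected payoff from aim Left: q·(-5) + (1−q)·0 = -5q
  the kicker's expected payoff from aim Right: q·9 + (1−q)·(-9) = 18q - 9
  -5q = 18q - 9  ⇒  -23q = -9  ⇒  q = 9/23.
The value is the kicker's expected payoff against this mix (using aim Left): (9/23)·(-5) + (14/23)·0 = -45/23.

v = -45/23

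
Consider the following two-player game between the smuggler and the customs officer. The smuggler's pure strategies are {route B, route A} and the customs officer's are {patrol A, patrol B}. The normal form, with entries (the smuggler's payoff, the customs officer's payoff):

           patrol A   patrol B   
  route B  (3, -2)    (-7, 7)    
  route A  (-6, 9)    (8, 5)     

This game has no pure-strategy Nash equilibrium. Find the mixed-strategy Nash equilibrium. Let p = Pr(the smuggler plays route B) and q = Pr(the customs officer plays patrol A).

In a mixed equilibrium the customs officer is indifferent between patrol A and patrol B; this condition fixes p.
  the customs officer's expected payoff from patrol A: p·(-2) + (1−p)·9 = -11p + 9
  the customs officer's expected payoff from patrol B: p·7 + (1−p)·5 = 2p + 5
  -11p + 9 = 2p + 5  ⇒  -13p = -4  ⇒  p = 4/13.
The smuggler's indifference between route B and route A determines the customs officer's mixing probability q:
  the smuggler's expected payoff from route B: q·3 + (1−q)·(-7) = 10q - 7
  the smuggler's expected payoff from route A: q·(-6) + (1−q)·8 = -14q + 8
  10q - 7 = -14q + 8  ⇒  24q = 15  ⇒  q = 5/8.

p = 4/13, q = 5/8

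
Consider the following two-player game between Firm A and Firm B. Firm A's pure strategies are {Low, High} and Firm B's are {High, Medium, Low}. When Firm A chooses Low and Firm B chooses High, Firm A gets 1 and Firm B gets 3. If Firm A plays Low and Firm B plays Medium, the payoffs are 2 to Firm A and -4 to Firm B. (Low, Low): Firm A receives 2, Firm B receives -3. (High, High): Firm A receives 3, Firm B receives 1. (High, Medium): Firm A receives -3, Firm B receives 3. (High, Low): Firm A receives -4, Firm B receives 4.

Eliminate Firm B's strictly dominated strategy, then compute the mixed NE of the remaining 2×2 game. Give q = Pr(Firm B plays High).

Firm B's strategy Medium is strictly dominated by Low: -3 > -4 and 4 > 3. Eliminate Medium.
Set Firm A's expected payoff from Low equal to that from High:
  Firm A's payoff to Low: q·1 + (1−q)·2 = -q + 2
  Firm A's payoff to High: q·3 + (1−q)·(-4) = 7q - 4
  -q + 2 = 7q - 4  ⇒  -8q = -6  ⇒  q = 3/4.

q = 3/4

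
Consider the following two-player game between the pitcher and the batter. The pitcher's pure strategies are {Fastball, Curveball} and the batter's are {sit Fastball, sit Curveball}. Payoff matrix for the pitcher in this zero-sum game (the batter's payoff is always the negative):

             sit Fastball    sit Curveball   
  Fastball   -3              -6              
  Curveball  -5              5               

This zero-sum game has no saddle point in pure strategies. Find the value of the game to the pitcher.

v = -45/13

The pitcher's indifference between Fastball and Curveball determines the batter's mixing probability q:
  the pitcher's expected payoff from Fastball: q·(-3) + (1−q)·(-6) = 3q - 6
  the pitcher's expected payoff from Curveball: q·(-5) + (1−q)·5 = -10q + 5
  3q - 6 = -10q + 5  ⇒  13q = 11  ⇒  q = 11/13.
The value is the pitcher's expected payoff against this mix (using Fastball): (11/13)·(-3) + (2/13)·(-6) = -45/13.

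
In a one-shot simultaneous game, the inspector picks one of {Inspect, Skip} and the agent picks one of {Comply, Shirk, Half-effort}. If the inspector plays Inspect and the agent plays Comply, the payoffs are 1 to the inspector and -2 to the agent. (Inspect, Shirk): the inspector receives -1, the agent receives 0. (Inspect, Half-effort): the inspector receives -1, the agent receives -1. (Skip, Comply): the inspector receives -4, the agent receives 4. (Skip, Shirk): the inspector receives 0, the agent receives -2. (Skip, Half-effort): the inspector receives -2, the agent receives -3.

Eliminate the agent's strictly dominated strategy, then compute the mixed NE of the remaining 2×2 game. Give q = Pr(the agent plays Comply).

The agent's strategy Half-effort is strictly dominated by Shirk: 0 > -1 and -2 > -3. Eliminate Half-effort.
In a mixed equilibrium the inspector is indifferent between Inspect and Skip; this condition fixes q.
  the inspector's expected payoff from Inspect: q·1 + (1−q)·(-1) = 2q - 1
  the inspector's expected payoff from Skip: q·(-4) + (1−q)·0 = -4q
  2q - 1 = -4q  ⇒  6q = 1  ⇒  q = 1/6.

q = 1/6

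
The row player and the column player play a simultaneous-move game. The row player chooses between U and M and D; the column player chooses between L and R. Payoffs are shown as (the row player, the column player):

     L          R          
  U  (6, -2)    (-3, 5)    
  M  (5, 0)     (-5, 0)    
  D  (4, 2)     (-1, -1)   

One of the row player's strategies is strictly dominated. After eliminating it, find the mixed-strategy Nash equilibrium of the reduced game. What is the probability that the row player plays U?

p = 3/10

The row player's strategy M is strictly dominated by U: 6 > 5 and -3 > -5. Eliminate M.
Set the column player's expected payoff from L equal to that from R:
  the column player's payoff to L: p·(-2) + (1−p)·2 = -4p + 2
  the column player's payoff to R: p·5 + (1−p)·(-1) = 6p - 1
  -4p + 2 = 6p - 1  ⇒  -10p = -3  ⇒  p = 3/10.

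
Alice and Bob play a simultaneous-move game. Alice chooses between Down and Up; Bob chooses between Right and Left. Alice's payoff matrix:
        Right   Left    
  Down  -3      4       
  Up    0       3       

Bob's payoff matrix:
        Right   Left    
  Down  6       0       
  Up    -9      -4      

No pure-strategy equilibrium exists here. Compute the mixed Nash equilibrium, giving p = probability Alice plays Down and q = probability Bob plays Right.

Set Bob's expected payoff from Right equal to that from Left:
  Bob's payoff from Right: p·6 + (1−p)·(-9) = 15p - 9
  Bob's payoff from Left: p·0 + (1−p)·(-4) = 4p - 4
  15p - 9 = 4p - 4  ⇒  11p = 5  ⇒  p = 5/11.
For Alice to be willing to mix, Alice must be indifferent between Down and Up, which pins down Bob's mix.
  Alice's expected payoff from Down: q·(-3) + (1−q)·4 = -7q + 4
  Alice's expected payoff from Up: q·0 + (1−q)·3 = -3q + 3
  -7q + 4 = -3q + 3  ⇒  -4q = -1  ⇒  q = 1/4.

p = 5/11, q = 1/4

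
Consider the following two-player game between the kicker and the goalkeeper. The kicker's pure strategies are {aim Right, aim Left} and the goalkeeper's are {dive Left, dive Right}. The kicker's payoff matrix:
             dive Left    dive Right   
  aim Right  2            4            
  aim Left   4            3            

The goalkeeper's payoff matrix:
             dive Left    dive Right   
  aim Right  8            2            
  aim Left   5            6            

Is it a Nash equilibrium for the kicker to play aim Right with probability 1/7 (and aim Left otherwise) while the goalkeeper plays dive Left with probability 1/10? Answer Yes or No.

No

Given the goalkeeper's mix q = 1/10, the kicker's payoff from aim Right is 19/5 but from aim Left is 31/10. The kicker strictly prefers aim Right, so the kicker would not mix.
So the proposed profile is not a Nash equilibrium.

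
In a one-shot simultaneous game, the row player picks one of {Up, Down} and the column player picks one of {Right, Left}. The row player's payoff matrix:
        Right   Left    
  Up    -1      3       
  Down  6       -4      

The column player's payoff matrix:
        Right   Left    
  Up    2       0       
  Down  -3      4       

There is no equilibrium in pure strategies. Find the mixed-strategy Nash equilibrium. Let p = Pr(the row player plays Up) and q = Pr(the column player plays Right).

p = 7/9, q = 1/2

For the column player to be willing to mix, the column player must be indifferent between Right and Left, which pins down the row player's mix.
  the column player's payoff to Right: p·2 + (1−p)·(-3) = 5p - 3
  the column player's payoff to Left: p·0 + (1−p)·4 = -4p + 4
  5p - 3 = -4p + 4  ⇒  9p = 7  ⇒  p = 7/9.
The row player's indifference between Up and Down determines the column player's mixing probability q:
  the row player's expected payoff from Up: q·(-1) + (1−q)·3 = -4q + 3
  the row player's expected payoff from Down: q·6 + (1−q)·(-4) = 10q - 4
  -4q + 3 = 10q - 4  ⇒  -14q = -7  ⇒  q = 1/2.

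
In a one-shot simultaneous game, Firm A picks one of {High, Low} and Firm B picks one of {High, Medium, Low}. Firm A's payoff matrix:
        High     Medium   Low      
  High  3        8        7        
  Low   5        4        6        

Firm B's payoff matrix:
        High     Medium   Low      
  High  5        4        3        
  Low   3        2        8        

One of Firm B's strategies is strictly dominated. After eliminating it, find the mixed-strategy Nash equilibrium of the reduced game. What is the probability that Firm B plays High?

q = 1/3

Firm B's strategy Medium is strictly dominated by High: 5 > 4 and 3 > 2. Eliminate Medium.
Firm A's indifference between High and Low determines Firm B's mixing probability q:
  Firm A's payoff from High: q·3 + (1−q)·7 = -4q + 7
  Firm A's payoff from Low: q·5 + (1−q)·6 = -q + 6
  -4q + 7 = -q + 6  ⇒  -3q = -1  ⇒  q = 1/3.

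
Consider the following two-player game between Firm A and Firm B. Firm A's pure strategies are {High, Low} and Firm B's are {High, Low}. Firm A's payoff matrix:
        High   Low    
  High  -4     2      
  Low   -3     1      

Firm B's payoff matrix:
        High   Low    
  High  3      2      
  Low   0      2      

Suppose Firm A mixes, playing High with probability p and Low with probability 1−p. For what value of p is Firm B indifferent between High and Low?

p = 2/3

Firm A's mix must leave Firm B indifferent between High and Low.
  Firm B's payoff from High: p·3 + (1−p)·0 = 3p
  Firm B's payoff from Low: p·2 + (1−p)·2 = 2
  3p = 2  ⇒  3p = 2  ⇒  p = 2/3.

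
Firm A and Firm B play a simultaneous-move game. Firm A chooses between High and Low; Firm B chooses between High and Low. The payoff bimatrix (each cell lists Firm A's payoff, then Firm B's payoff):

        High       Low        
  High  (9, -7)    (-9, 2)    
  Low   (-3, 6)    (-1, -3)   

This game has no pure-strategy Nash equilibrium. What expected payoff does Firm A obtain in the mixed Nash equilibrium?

-9/5

Set Firm A's expected payoff from High equal to that from Low:
  Firm A's payoff to High: q·9 + (1−q)·(-9) = 18q - 9
  Firm A's payoff to Low: q·(-3) + (1−q)·(-1) = -2q - 1
  18q - 9 = -2q - 1  ⇒  20q = 8  ⇒  q = 2/5.
At equilibrium Firm A is indifferent across rows, so Firm A's payoff equals the payoff from High: (2/5)·9 + (3/5)·(-9) = -9/5.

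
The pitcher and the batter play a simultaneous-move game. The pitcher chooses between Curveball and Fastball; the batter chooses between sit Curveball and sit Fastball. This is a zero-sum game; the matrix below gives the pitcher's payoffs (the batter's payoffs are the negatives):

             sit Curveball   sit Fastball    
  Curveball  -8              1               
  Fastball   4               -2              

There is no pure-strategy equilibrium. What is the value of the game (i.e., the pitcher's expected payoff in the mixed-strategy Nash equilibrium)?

v = -4/5

The batter's mix must leave the pitcher indifferent between Curveball and Fastball.
  the pitcher's payoff from Curveball: q·(-8) + (1−q)·1 = -9q + 1
  the pitcher's payoff from Fastball: q·4 + (1−q)·(-2) = 6q - 2
  -9q + 1 = 6q - 2  ⇒  -15q = -3  ⇒  q = 1/5.
The value is the pitcher's expected payoff against this mix (using Curveball): (1/5)·(-8) + (4/5)·1 = -4/5.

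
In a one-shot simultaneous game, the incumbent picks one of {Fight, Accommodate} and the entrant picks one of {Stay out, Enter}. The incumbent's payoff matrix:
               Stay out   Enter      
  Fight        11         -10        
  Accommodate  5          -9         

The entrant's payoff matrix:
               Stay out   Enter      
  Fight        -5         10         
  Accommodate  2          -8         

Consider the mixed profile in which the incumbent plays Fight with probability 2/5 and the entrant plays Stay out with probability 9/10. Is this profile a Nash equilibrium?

No

Given the entrant's mix q = 9/10, the incumbent's payoff from Fight is 89/10 but from Accommodate is 18/5. The incumbent strictly prefers Fight, so the incumbent would not mix.
So the proposed profile is not a Nash equilibrium.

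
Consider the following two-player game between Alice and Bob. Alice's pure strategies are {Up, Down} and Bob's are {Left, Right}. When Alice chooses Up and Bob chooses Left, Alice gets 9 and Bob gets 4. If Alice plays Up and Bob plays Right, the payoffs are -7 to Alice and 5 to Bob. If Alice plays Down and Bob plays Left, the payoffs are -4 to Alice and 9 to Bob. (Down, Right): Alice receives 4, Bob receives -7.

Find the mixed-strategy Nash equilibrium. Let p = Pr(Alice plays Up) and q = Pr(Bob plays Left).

p = 16/17, q = 11/24

For Bob to be willing to mix, Bob must be indifferent between Left and Right, which pins down Alice's mix.
  Bob's payoff to Left: p·4 + (1−p)·9 = -5p + 9
  Bob's payoff to Right: p·5 + (1−p)·(-7) = 12p - 7
  -5p + 9 = 12p - 7  ⇒  -17p = -16  ⇒  p = 16/17.
Set Alice's expected payoff from Up equal to that from Down:
  Alice's payoff from Up: q·9 + (1−q)·(-7) = 16q - 7
  Alice's payoff from Down: q·(-4) + (1−q)·4 = -8q + 4
  16q - 7 = -8q + 4  ⇒  24q = 11  ⇒  q = 11/24.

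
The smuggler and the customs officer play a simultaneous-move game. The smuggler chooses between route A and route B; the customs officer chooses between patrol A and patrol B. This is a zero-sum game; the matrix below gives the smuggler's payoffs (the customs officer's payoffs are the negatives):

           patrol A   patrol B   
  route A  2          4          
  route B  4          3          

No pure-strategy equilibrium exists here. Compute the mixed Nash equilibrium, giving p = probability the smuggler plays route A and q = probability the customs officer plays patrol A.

p = 1/3, q = 1/3

For the customs officer to be willing to mix, the customs officer must be indifferent between patrol A and patrol B, which pins down the smuggler's mix.
  the customs officer's payoff from patrol A: p·(-2) + (1−p)·(-4) = 2p - 4
  the customs officer's payoff from patrol B: p·(-4) + (1−p)·(-3) = -p - 3
  2p - 4 = -p - 3  ⇒  3p = 1  ⇒  p = 1/3.
In a mixed equilibrium the smuggler is indifferent between route A and route B; this condition fixes q.
  the smuggler's expected payoff from route A: q·2 + (1−q)·4 = -2q + 4
  the smuggler's expected payoff from route B: q·4 + (1−q)·3 = q + 3
  -2q + 4 = q + 3  ⇒  -3q = -1  ⇒  q = 1/3.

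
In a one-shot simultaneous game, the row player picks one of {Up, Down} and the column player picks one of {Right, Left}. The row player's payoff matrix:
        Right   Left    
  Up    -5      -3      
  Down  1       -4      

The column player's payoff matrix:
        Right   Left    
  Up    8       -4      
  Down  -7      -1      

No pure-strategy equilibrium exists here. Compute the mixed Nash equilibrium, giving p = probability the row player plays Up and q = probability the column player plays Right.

p = 1/3, q = 1/7

In a mixed equilibrium the column player is indifferent between Right and Left; this condition fixes p.
  the column player's payoff to Right: p·8 + (1−p)·(-7) = 15p - 7
  the column player's payoff to Left: p·(-4) + (1−p)·(-1) = -3p - 1
  15p - 7 = -3p - 1  ⇒  18p = 6  ⇒  p = 1/3.
The column player's mix must leave the row player indifferent between Up and Down.
  the row player's expected payoff from Up: q·(-5) + (1−q)·(-3) = -2q - 3
  the row player's expected payoff from Down: q·1 + (1−q)·(-4) = 5q - 4
  -2q - 3 = 5q - 4  ⇒  -7q = -1  ⇒  q = 1/7.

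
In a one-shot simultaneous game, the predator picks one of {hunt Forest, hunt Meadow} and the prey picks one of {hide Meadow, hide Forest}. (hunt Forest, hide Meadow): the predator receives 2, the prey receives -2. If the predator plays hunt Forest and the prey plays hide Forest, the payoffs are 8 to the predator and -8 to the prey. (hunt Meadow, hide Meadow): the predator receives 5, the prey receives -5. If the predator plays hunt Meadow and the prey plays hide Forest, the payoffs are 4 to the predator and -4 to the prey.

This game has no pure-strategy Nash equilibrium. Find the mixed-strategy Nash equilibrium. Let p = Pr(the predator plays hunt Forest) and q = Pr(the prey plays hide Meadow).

For the prey to be willing to mix, the prey must be indifferent between hide Meadow and hide Forest, which pins down the predator's mix.
  the prey's payoff from hide Meadow: p·(-2) + (1−p)·(-5) = 3p - 5
  the prey's payoff from hide Forest: p·(-8) + (1−p)·(-4) = -4p - 4
  3p - 5 = -4p - 4  ⇒  7p = 1  ⇒  p = 1/7.
Set the predator's expected payoff from hunt Forest equal to that from hunt Meadow:
  the predator's payoff to hunt Forest: q·2 + (1−q)·8 = -6q + 8
  the predator's payoff to hunt Meadow: q·5 + (1−q)·4 = q + 4
  -6q + 8 = q + 4  ⇒  -7q = -4  ⇒  q = 4/7.

p = 1/7, q = 4/7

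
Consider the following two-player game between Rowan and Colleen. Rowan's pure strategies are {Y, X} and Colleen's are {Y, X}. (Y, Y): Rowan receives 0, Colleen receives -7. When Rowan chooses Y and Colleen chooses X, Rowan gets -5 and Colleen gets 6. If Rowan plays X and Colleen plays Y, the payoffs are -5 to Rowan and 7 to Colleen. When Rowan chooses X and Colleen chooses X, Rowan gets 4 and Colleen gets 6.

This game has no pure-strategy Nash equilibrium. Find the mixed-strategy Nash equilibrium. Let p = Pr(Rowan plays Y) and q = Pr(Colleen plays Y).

p = 1/14, q = 9/14

Colleen's indifference between Y and X determines Rowan's mixing probability p:
  Colleen's payoff from Y: p·(-7) + (1−p)·7 = -14p + 7
  Colleen's payoff from X: p·6 + (1−p)·6 = 6
  -14p + 7 = 6  ⇒  -14p = -1  ⇒  p = 1/14.
For Rowan to be willing to mix, Rowan must be indifferent between Y and X, which pins down Colleen's mix.
  Rowan's payoff from Y: q·0 + (1−q)·(-5) = 5q - 5
  Rowan's payoff from X: q·(-5) + (1−q)·4 = -9q + 4
  5q - 5 = -9q + 4  ⇒  14q = 9  ⇒  q = 9/14.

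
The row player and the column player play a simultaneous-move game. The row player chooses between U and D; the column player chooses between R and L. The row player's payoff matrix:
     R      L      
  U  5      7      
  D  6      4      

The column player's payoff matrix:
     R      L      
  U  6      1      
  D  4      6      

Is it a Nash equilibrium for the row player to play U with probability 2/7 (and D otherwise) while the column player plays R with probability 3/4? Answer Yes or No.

Check the column player's indifference given the row player's mix p = 2/7:
  payoff from R = 32/7; payoff from L = 32/7 — equal.
Check the row player's indifference given the column player's mix q = 3/4:
  payoff from U = 11/2; payoff from D = 11/2 — equal.
Both players are indifferent, so neither can profitably deviate.

Yes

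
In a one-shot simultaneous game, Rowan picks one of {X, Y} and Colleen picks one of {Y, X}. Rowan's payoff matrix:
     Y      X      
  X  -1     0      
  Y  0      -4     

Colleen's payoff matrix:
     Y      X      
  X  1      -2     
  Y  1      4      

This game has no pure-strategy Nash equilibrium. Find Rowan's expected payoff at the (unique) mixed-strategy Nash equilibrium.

In a mixed equilibrium Rowan is indifferent between X and Y; this condition fixes q.
  Rowan's payoff to X: q·(-1) + (1−q)·0 = -q
  Rowan's payoff to Y: q·0 + (1−q)·(-4) = 4q - 4
  -q = 4q - 4  ⇒  -5q = -4  ⇒  q = 4/5.
At equilibrium Rowan is indifferent across rows, so Rowan's payoff equals the payoff from X: (4/5)·(-1) + (1/5)·0 = -4/5.

-4/5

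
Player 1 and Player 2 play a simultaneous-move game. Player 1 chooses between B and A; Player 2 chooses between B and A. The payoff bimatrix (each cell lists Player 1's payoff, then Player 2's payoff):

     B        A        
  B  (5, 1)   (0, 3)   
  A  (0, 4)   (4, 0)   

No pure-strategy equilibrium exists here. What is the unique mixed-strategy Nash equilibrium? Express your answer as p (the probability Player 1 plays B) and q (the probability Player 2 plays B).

Player 2's indifference between B and A determines Player 1's mixing probability p:
  Player 2's payoff from B: p·1 + (1−p)·4 = -3p + 4
  Player 2's payoff from A: p·3 + (1−p)·0 = 3p
  -3p + 4 = 3p  ⇒  -6p = -4  ⇒  p = 2/3.
Player 2's mix must leave Player 1 indifferent between B and A.
  Player 1's payoff from B: q·5 + (1−q)·0 = 5q
  Player 1's payoff from A: q·0 + (1−q)·4 = -4q + 4
  5q = -4q + 4  ⇒  9q = 4  ⇒  q = 4/9.

p = 2/3, q = 4/9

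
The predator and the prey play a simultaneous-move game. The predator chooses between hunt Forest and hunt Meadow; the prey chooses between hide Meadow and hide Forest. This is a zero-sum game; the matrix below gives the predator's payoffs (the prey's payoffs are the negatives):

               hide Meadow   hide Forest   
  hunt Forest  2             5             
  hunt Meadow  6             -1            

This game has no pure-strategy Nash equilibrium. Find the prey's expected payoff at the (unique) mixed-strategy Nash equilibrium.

-16/5

The prey's indifference between hide Meadow and hide Forest determines the predator's mixing probability p:
  the prey's payoff to hide Meadow: p·(-2) + (1−p)·(-6) = 4p - 6
  the prey's payoff to hide Forest: p·(-5) + (1−p)·1 = -6p + 1
  4p - 6 = -6p + 1  ⇒  10p = 7  ⇒  p = 7/10.
At equilibrium the prey is indifferent across columns, so the prey's payoff equals the payoff from hide Meadow: (7/10)·(-2) + (3/10)·(-6) = -16/5.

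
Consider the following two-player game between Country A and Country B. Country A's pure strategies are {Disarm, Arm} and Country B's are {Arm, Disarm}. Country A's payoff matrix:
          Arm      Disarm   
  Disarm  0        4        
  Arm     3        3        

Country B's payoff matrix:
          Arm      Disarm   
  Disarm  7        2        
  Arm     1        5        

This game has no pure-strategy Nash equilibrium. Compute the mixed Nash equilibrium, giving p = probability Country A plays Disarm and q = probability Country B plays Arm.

Country A's mix must leave Country B indifferent between Arm and Disarm.
  Country B's payoff to Arm: p·7 + (1−p)·1 = 6p + 1
  Country B's payoff to Disarm: p·2 + (1−p)·5 = -3p + 5
  6p + 1 = -3p + 5  ⇒  9p = 4  ⇒  p = 4/9.
Country B's mix must leave Country A indifferent between Disarm and Arm.
  Country A's payoff to Disarm: q·0 + (1−q)·4 = -4q + 4
  Country A's payoff to Arm: q·3 + (1−q)·3 = 3
  -4q + 4 = 3  ⇒  -4q = -1  ⇒  q = 1/4.

p = 4/9, q = 1/4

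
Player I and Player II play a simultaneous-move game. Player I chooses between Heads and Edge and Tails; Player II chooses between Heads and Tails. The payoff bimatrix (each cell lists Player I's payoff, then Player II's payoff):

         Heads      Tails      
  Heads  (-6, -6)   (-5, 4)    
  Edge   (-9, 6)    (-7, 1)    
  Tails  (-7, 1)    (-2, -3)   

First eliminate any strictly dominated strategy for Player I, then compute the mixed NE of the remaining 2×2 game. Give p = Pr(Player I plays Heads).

p = 2/7

Player I's strategy Edge is strictly dominated by Heads: -6 > -9 and -5 > -7. Eliminate Edge.
For Player II to be willing to mix, Player II must be indifferent between Heads and Tails, which pins down Player I's mix.
  Player II's payoff to Heads: p·(-6) + (1−p)·1 = -7p + 1
  Player II's payoff to Tails: p·4 + (1−p)·(-3) = 7p - 3
  -7p + 1 = 7p - 3  ⇒  -14p = -4  ⇒  p = 2/7.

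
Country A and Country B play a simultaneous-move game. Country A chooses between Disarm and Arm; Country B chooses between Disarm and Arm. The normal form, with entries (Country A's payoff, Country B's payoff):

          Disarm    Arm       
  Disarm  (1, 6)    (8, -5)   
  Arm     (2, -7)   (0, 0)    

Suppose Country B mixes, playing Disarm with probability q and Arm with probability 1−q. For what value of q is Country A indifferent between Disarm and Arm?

q = 8/9

In a mixed equilibrium Country A is indifferent between Disarm and Arm; this condition fixes q.
  Country A's expected payoff from Disarm: q·1 + (1−q)·8 = -7q + 8
  Country A's expected payoff from Arm: q·2 + (1−q)·0 = 2q
  -7q + 8 = 2q  ⇒  -9q = -8  ⇒  q = 8/9.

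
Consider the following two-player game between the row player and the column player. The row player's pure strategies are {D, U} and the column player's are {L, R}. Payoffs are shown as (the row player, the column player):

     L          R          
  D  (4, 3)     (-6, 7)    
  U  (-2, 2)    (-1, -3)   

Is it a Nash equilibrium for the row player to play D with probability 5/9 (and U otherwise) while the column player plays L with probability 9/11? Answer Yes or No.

Given the column player's mix q = 9/11, the row player's payoff from D is 24/11 but from U is -20/11. The row player strictly prefers D, so the row player would not mix.
So the proposed profile is not a Nash equilibrium.

No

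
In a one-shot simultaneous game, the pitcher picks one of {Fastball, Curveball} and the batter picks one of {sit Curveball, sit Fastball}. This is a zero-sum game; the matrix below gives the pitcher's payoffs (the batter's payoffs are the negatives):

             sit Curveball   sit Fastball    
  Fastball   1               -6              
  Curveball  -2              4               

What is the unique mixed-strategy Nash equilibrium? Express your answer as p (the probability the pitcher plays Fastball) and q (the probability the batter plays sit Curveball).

p = 6/13, q = 10/13

The pitcher's mix must leave the batter indifferent between sit Curveball and sit Fastball.
  the batter's payoff to sit Curveball: p·(-1) + (1−p)·2 = -3p + 2
  the batter's payoff to sit Fastball: p·6 + (1−p)·(-4) = 10p - 4
  -3p + 2 = 10p - 4  ⇒  -13p = -6  ⇒  p = 6/13.
For the pitcher to be willing to mix, the pitcher must be indifferent between Fastball and Curveball, which pins down the batter's mix.
  the pitcher's payoff from Fastball: q·1 + (1−q)·(-6) = 7q - 6
  the pitcher's payoff from Curveball: q·(-2) + (1−q)·4 = -6q + 4
  7q - 6 = -6q + 4  ⇒  13q = 10  ⇒  q = 10/13.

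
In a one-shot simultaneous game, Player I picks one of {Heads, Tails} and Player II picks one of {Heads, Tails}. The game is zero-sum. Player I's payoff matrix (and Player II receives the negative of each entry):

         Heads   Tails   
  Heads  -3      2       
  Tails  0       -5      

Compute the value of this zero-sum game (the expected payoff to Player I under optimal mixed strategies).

v = -3/2

Player I's indifference between Heads and Tails determines Player II's mixing probability q:
  Player I's payoff from Heads: q·(-3) + (1−q)·2 = -5q + 2
  Player I's payoff from Tails: q·0 + (1−q)·(-5) = 5q - 5
  -5q + 2 = 5q - 5  ⇒  -10q = -7  ⇒  q = 7/10.
The value is Player I's expected payoff against this mix (using Heads): (7/10)·(-3) + (3/10)·2 = -3/2.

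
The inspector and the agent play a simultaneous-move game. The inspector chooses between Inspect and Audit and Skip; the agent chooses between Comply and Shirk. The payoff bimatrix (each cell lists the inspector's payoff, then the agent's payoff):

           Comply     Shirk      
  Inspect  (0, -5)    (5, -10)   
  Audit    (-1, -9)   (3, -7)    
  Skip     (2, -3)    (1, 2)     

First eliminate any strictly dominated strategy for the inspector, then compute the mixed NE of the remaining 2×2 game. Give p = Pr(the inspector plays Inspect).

The inspector's strategy Audit is strictly dominated by Inspect: 0 > -1 and 5 > 3. Eliminate Audit.
For the agent to be willing to mix, the agent must be indifferent between Comply and Shirk, which pins down the inspector's mix.
  the agent's payoff from Comply: p·(-5) + (1−p)·(-3) = -2p - 3
  the agent's payoff from Shirk: p·(-10) + (1−p)·2 = -12p + 2
  -2p - 3 = -12p + 2  ⇒  10p = 5  ⇒  p = 1/2.

p = 1/2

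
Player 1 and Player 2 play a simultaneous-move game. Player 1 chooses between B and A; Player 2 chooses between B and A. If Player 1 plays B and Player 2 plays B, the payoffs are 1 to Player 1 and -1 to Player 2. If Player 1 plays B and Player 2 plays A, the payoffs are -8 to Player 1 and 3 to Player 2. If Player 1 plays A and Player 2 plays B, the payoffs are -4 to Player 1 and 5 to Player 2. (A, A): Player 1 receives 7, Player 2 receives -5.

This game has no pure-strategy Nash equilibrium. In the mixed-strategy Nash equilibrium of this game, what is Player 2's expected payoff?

Set Player 2's expected payoff from B equal to that from A:
  Player 2's payoff to B: p·(-1) + (1−p)·5 = -6p + 5
  Player 2's payoff to A: p·3 + (1−p)·(-5) = 8p - 5
  -6p + 5 = 8p - 5  ⇒  -14p = -10  ⇒  p = 5/7.
At equilibrium Player 2 is indifferent across columns, so Player 2's payoff equals the payoff from B: (5/7)·(-1) + (2/7)·5 = 5/7.

5/7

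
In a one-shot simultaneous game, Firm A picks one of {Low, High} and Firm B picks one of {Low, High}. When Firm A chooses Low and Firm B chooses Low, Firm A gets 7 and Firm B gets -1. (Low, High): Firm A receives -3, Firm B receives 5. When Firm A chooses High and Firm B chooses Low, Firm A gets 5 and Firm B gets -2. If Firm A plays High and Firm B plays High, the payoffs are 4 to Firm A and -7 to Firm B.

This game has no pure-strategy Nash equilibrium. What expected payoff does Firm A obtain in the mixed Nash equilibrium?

43/9

Firm A's indifference between Low and High determines Firm B's mixing probability q:
  Firm A's payoff to Low: q·7 + (1−q)·(-3) = 10q - 3
  Firm A's payoff to High: q·5 + (1−q)·4 = q + 4
  10q - 3 = q + 4  ⇒  9q = 7  ⇒  q = 7/9.
At equilibrium Firm A is indifferent across rows, so Firm A's payoff equals the payoff from Low: (7/9)·7 + (2/9)·(-3) = 43/9.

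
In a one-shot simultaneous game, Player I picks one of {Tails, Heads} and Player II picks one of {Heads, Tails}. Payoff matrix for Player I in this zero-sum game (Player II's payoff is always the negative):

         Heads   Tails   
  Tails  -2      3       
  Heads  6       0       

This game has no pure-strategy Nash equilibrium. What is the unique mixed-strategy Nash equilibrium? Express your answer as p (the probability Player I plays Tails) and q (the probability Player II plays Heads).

Set Player II's expected payoff from Heads equal to that from Tails:
  Player II's payoff from Heads: p·2 + (1−p)·(-6) = 8p - 6
  Player II's payoff from Tails: p·(-3) + (1−p)·0 = -3p
  8p - 6 = -3p  ⇒  11p = 6  ⇒  p = 6/11.
For Player I to be willing to mix, Player I must be indifferent between Tails and Heads, which pins down Player II's mix.
  Player I's payoff from Tails: q·(-2) + (1−q)·3 = -5q + 3
  Player I's payoff from Heads: q·6 + (1−q)·0 = 6q
  -5q + 3 = 6q  ⇒  -11q = -3  ⇒  q = 3/11.

p = 6/11, q = 3/11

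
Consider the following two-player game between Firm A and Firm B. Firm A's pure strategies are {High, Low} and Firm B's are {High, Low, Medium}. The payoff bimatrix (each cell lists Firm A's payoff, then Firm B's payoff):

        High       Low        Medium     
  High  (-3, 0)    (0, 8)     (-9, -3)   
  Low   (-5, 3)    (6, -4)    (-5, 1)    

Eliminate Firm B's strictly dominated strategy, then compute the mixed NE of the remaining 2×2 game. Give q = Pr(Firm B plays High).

q = 3/4

Firm B's strategy Medium is strictly dominated by High: 0 > -3 and 3 > 1. Eliminate Medium.
Set Firm A's expected payoff from High equal to that from Low:
  Firm A's payoff from High: q·(-3) + (1−q)·0 = -3q
  Firm A's payoff from Low: q·(-5) + (1−q)·6 = -11q + 6
  -3q = -11q + 6  ⇒  8q = 6  ⇒  q = 3/4.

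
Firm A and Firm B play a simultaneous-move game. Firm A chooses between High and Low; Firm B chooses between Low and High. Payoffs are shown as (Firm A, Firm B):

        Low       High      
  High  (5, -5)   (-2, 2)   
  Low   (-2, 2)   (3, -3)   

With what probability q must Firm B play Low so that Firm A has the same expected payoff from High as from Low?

q = 5/12

Set Firm A's expected payoff from High equal to that from Low:
  Firm A's payoff to High: q·5 + (1−q)·(-2) = 7q - 2
  Firm A's payoff to Low: q·(-2) + (1−q)·3 = -5q + 3
  7q - 2 = -5q + 3  ⇒  12q = 5  ⇒  q = 5/12.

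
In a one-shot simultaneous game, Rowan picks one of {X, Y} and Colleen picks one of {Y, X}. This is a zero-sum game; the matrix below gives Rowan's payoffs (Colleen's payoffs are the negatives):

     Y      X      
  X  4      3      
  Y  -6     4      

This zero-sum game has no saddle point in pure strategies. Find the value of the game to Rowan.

v = 34/11

Set Rowan's expected payoff from X equal to that from Y:
  Rowan's expected payoff from X: q·4 + (1−q)·3 = q + 3
  Rowan's expected payoff from Y: q·(-6) + (1−q)·4 = -10q + 4
  q + 3 = -10q + 4  ⇒  11q = 1  ⇒  q = 1/11.
The value is Rowan's expected payoff against this mix (using X): (1/11)·4 + (10/11)·3 = 34/11.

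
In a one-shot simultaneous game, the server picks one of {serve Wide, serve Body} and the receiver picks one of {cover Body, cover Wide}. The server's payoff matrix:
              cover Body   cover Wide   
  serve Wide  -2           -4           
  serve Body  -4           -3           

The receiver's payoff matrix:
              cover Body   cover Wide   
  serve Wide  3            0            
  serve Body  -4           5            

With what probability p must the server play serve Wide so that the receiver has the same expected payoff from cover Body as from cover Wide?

p = 3/4

The receiver's indifference between cover Body and cover Wide determines the server's mixing probability p:
  the receiver's payoff to cover Body: p·3 + (1−p)·(-4) = 7p - 4
  the receiver's payoff to cover Wide: p·0 + (1−p)·5 = -5p + 5
  7p - 4 = -5p + 5  ⇒  12p = 9  ⇒  p = 3/4.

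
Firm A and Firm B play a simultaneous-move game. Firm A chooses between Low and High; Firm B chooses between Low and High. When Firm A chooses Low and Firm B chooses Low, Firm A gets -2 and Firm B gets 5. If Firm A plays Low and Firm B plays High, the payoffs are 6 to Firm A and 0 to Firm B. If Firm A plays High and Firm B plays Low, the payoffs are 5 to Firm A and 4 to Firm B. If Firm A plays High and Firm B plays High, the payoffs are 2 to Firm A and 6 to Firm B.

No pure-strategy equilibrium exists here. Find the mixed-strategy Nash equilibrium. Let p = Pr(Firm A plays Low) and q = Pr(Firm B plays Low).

p = 2/7, q = 4/11

In a mixed equilibrium Firm B is indifferent between Low and High; this condition fixes p.
  Firm B's payoff from Low: p·5 + (1−p)·4 = p + 4
  Firm B's payoff from High: p·0 + (1−p)·6 = -6p + 6
  p + 4 = -6p + 6  ⇒  7p = 2  ⇒  p = 2/7.
Set Firm A's expected payoff from Low equal to that from High:
  Firm A's expected payoff from Low: q·(-2) + (1−q)·6 = -8q + 6
  Firm A's expected payoff from High: q·5 + (1−q)·2 = 3q + 2
  -8q + 6 = 3q + 2  ⇒  -11q = -4  ⇒  q = 4/11.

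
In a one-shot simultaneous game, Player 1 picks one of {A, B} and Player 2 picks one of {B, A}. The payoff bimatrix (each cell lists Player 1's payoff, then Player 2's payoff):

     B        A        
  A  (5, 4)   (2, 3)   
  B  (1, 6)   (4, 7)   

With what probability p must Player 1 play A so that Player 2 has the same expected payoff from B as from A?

p = 1/2

For Player 2 to be willing to mix, Player 2 must be indifferent between B and A, which pins down Player 1's mix.
  Player 2's payoff to B: p·4 + (1−p)·6 = -2p + 6
  Player 2's payoff to A: p·3 + (1−p)·7 = -4p + 7
  -2p + 6 = -4p + 7  ⇒  2p = 1  ⇒  p = 1/2.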